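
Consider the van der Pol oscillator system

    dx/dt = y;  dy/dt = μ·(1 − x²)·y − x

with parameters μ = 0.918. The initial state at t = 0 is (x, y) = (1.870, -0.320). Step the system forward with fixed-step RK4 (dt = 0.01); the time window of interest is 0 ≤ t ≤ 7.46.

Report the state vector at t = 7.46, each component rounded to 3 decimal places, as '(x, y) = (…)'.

(x, y) = (1.326, -0.942)

t=0.000: state=(1.870, -0.320)
step 1 (dt=0.01): k1=(-0.320, -1.137), k2=(-0.326, -1.124), k3=(-0.326, -1.124), k4=(-0.331, -1.111); state += dt/6·(k1+2k2+2k3+k4)
t=0.010: state=(1.867, -0.331)
t=0.020: state=(1.863, -0.342)
t=0.030: state=(1.860, -0.353)
continuing one RK4 step at a time; state shown every 25 steps (Δt=0.25):
t=0.250: state=(1.760, -0.543)
t=0.500: state=(1.604, -0.702)
t=0.750: state=(1.410, -0.852)
t=1.000: state=(1.175, -1.031)
t=1.250: state=(0.889, -1.271)
t=1.500: state=(0.531, -1.610)
t=1.750: state=(0.074, -2.062)
t=2.000: state=(-0.500, -2.500)
t=2.250: state=(-1.137, -2.468)
t=2.500: state=(-1.664, -1.638)
t=2.750: state=(-1.940, -0.611)
t=3.000: state=(-2.002, 0.049)
t=3.250: state=(-1.943, 0.387)
t=3.500: state=(-1.821, 0.574)
t=3.750: state=(-1.660, 0.710)
t=4.000: state=(-1.466, 0.844)
t=4.250: state=(-1.236, 1.007)
t=4.500: state=(-0.958, 1.229)
t=4.750: state=(-0.613, 1.545)
t=5.000: state=(-0.175, 1.979)
t=5.250: state=(0.380, 2.447)
t=5.500: state=(1.019, 2.552)
t=5.750: state=(1.585, 1.848)
t=6.000: state=(1.912, 0.785)
t=6.250: state=(2.007, 0.044)
t=6.500: state=(1.964, -0.340)
t=6.750: state=(1.852, -0.544)
t=7.000: state=(1.697, -0.684)
t=7.250: state=(1.510, -0.815)
t=7.460: state=(1.326, -0.942)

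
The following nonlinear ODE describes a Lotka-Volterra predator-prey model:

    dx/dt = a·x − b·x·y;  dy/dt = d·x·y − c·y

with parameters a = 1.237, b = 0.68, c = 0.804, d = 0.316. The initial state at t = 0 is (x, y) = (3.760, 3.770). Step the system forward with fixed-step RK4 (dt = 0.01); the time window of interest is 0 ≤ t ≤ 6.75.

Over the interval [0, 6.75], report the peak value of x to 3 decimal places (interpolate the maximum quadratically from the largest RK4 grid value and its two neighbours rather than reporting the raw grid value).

t=0.000: state=(3.760, 3.770)
step 1 (dt=0.01): k1=(-4.988, 1.448), k2=(-4.973, 1.421), k3=(-4.973, 1.421), k4=(-4.958, 1.394); state += dt/6·(k1+2k2+2k3+k4)
t=0.010: state=(3.710, 3.784)
t=0.020: state=(3.661, 3.798)
t=0.030: state=(3.612, 3.811)
continuing one RK4 step at a time; state shown every 25 steps (Δt=0.25):
t=0.250: state=(2.642, 3.963)
t=0.500: state=(1.845, 3.862)
t=0.750: state=(1.333, 3.575)
t=1.000: state=(1.020, 3.206)
t=1.250: state=(0.833, 2.819)
t=1.500: state=(0.725, 2.451)
t=1.750: state=(0.670, 2.118)
t=2.000: state=(0.654, 1.825)
t=2.250: state=(0.667, 1.572)
t=2.500: state=(0.709, 1.358)
t=2.750: state=(0.779, 1.177)
t=3.000: state=(0.881, 1.028)
t=3.250: state=(1.018, 0.906)
t=3.500: state=(1.199, 0.809)
t=3.750: state=(1.434, 0.734)
t=4.000: state=(1.733, 0.680)
t=4.250: state=(2.110, 0.647)
t=4.500: state=(2.578, 0.636)
t=4.750: state=(3.150, 0.652)
t=5.000: state=(3.827, 0.702)
t=5.250: state=(4.592, 0.800)
t=5.500: state=(5.389, 0.971)
t=5.750: state=(6.089, 1.251)
t=6.000: state=(6.479, 1.686)
t=6.250: state=(6.307, 2.295)
t=6.500: state=(5.478, 3.002)
t=6.750: state=(4.242, 3.610)
largest grid value and its neighbours: x(6.050)=6.49643, x(6.060)=6.49701, x(6.070)=6.49658
parabola through these three points peaks at t≈6.061 with x≈6.49701

max x = 6.497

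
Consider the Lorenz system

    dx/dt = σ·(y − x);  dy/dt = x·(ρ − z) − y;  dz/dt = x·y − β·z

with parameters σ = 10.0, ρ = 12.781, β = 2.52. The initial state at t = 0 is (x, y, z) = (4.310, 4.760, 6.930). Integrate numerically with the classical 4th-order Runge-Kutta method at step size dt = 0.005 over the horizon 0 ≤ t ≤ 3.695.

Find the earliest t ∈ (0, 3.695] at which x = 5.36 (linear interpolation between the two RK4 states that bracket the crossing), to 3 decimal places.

t=0.000: state=(4.310, 4.760, 6.930)
step 1 (dt=0.005): k1=(4.500, 20.458, 3.052), k2=(4.899, 20.440, 3.307), k3=(4.889, 20.443, 3.310), k4=(5.278, 20.427, 3.570); state += dt/6·(k1+2k2+2k3+k4)
t=0.005: state=(4.334, 4.862, 6.947)
t=0.010: state=(4.363, 4.964, 6.966)
t=0.015: state=(4.395, 5.066, 6.988)
t=0.100: state=(5.343, 6.784, 7.855)
next step: t=0.105: state=(5.415, 6.881, 7.939) — x has crossed 5.36
linear interpolation between t=0.100 (5.34280) and t=0.105 (5.41549) → t≈0.101

t = 0.101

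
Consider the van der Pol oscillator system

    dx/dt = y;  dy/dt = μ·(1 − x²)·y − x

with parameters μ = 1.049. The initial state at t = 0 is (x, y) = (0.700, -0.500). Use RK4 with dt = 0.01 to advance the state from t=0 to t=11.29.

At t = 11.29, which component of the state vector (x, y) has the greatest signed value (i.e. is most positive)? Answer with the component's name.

t=0.000: state=(0.700, -0.500)
step 1 (dt=0.01): k1=(-0.500, -0.967), k2=(-0.505, -0.969), k3=(-0.505, -0.969), k4=(-0.510, -0.971); state += dt/6·(k1+2k2+2k3+k4)
t=0.010: state=(0.695, -0.510)
t=0.020: state=(0.690, -0.519)
t=0.030: state=(0.685, -0.529)
continuing one RK4 step at a time; state shown every 50 steps (Δt=0.5):
t=0.500: state=(0.318, -1.058)
t=1.000: state=(-0.389, -1.765)
t=1.500: state=(-1.298, -1.549)
t=2.000: state=(-1.722, -0.189)
t=2.500: state=(-1.623, 0.475)
t=3.000: state=(-1.297, 0.822)
t=3.500: state=(-0.780, 1.296)
t=4.000: state=(0.078, 2.225)
t=4.500: state=(1.345, 2.352)
t=5.000: state=(1.980, 0.276)
t=5.500: state=(1.892, -0.453)
t=6.000: state=(1.600, -0.700)
t=6.500: state=(1.185, -0.987)
t=7.000: state=(0.565, -1.568)
t=7.500: state=(-0.472, -2.602)
t=8.000: state=(-1.694, -1.658)
t=8.500: state=(-2.006, 0.100)
t=9.000: state=(-1.821, 0.547)
t=9.500: state=(-1.491, 0.774)
t=10.000: state=(-1.028, 1.117)
t=10.500: state=(-0.309, 1.851)
t=11.000: state=(0.877, 2.727)
t=11.290: state=(1.587, 1.947)
compare at T: x=1.587, y=1.947

largest component: y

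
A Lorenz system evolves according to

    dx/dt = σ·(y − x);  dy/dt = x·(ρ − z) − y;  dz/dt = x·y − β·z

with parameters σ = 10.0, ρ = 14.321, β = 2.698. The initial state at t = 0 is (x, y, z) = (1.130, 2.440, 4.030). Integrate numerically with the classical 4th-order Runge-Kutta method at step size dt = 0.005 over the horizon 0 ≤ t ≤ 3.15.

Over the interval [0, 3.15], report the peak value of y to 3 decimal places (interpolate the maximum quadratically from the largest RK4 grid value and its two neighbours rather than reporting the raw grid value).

max y = 12.265

t=0.000: state=(1.130, 2.440, 4.030)
step 1 (dt=0.005): k1=(13.100, 9.189, -8.116), k2=(13.002, 9.526, -7.954), k3=(13.013, 9.523, -7.955), k4=(12.925, 9.858, -7.793); state += dt/6·(k1+2k2+2k3+k4)
t=0.005: state=(1.195, 2.488, 3.990)
t=0.010: state=(1.259, 2.539, 3.952)
t=0.015: state=(1.323, 2.593, 3.916)
continuing one RK4 step at a time; state shown every 40 steps (Δt=0.2):
t=0.200: state=(4.469, 7.007, 4.426)
t=0.400: state=(10.339, 11.787, 15.886)
t=0.600: state=(5.564, 1.835, 18.072)
t=0.800: state=(1.651, 1.147, 11.036)
t=1.000: state=(1.947, 2.618, 6.900)
t=1.200: state=(4.581, 6.687, 6.361)
t=1.400: state=(9.312, 10.666, 14.734)
t=1.600: state=(6.265, 3.272, 17.693)
t=1.800: state=(2.715, 2.205, 11.699)
t=2.000: state=(3.259, 4.199, 8.174)
t=2.200: state=(6.399, 8.449, 9.665)
t=2.400: state=(8.594, 7.798, 16.967)
t=2.600: state=(4.892, 3.198, 15.111)
t=2.800: state=(3.502, 3.682, 10.698)
t=3.000: state=(5.128, 6.490, 9.575)
t=3.150: state=(7.328, 8.594, 12.491)
largest grid value and its neighbours: y(0.360)=12.25406, y(0.365)=12.26502, y(0.370)=12.25699
parabola through these three points peaks at t≈0.365 with y≈12.26507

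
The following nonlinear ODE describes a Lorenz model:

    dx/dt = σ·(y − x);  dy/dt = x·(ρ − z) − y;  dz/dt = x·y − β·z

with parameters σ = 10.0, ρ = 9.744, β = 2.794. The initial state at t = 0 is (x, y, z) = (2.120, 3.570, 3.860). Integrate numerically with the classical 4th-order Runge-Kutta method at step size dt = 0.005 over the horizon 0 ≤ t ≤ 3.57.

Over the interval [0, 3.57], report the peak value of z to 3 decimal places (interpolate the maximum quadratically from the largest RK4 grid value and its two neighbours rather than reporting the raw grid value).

max z = 12.030

t=0.000: state=(2.120, 3.570, 3.860)
step 1 (dt=0.005): k1=(14.500, 8.904, -3.216), k2=(14.360, 9.112, -3.017), k3=(14.369, 9.109, -3.018), k4=(14.237, 9.314, -2.818); state += dt/6·(k1+2k2+2k3+k4)
t=0.005: state=(2.192, 3.616, 3.845)
t=0.010: state=(2.262, 3.663, 3.832)
t=0.015: state=(2.332, 3.713, 3.821)
continuing one RK4 step at a time; state shown every 40 steps (Δt=0.2):
t=0.200: state=(4.910, 6.450, 5.084)
t=0.400: state=(7.260, 7.505, 10.338)
t=0.600: state=(5.412, 3.908, 11.573)
t=0.800: state=(3.322, 2.860, 8.579)
t=1.000: state=(3.333, 3.725, 6.487)
t=1.200: state=(4.646, 5.492, 6.574)
t=1.400: state=(6.086, 6.450, 9.025)
t=1.600: state=(5.641, 4.956, 10.481)
t=1.800: state=(4.320, 3.867, 9.169)
t=2.000: state=(4.045, 4.197, 7.710)
t=2.200: state=(4.733, 5.198, 7.583)
t=2.400: state=(5.522, 5.740, 8.802)
t=2.600: state=(5.391, 5.083, 9.662)
t=2.800: state=(4.697, 4.413, 9.106)
t=3.000: state=(4.464, 4.518, 8.258)
t=3.200: state=(4.813, 5.062, 8.128)
t=3.400: state=(5.238, 5.360, 8.745)
t=3.570: state=(5.239, 5.125, 9.194)
largest grid value and its neighbours: z(0.520)=12.02628, z(0.525)=12.02991, z(0.530)=12.02857
parabola through these three points peaks at t≈0.526 with z≈12.03004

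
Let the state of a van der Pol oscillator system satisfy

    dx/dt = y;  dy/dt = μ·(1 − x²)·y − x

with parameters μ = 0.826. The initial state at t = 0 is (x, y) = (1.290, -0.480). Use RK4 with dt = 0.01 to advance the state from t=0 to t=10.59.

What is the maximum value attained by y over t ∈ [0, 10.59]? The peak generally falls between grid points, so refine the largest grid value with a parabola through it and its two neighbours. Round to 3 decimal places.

t=0.000: state=(1.290, -0.480)
step 1 (dt=0.01): k1=(-0.480, -1.027), k2=(-0.485, -1.024), k3=(-0.485, -1.024), k4=(-0.490, -1.021); state += dt/6·(k1+2k2+2k3+k4)
t=0.010: state=(1.285, -0.490)
t=0.020: state=(1.280, -0.500)
t=0.030: state=(1.275, -0.511)
continuing one RK4 step at a time; state shown every 50 steps (Δt=0.5):
t=0.500: state=(0.927, -0.973)
t=1.000: state=(0.294, -1.602)
t=1.500: state=(-0.687, -2.231)
t=2.000: state=(-1.649, -1.275)
t=2.500: state=(-1.903, 0.095)
t=3.000: state=(-1.701, 0.632)
t=3.500: state=(-1.302, 0.971)
t=4.000: state=(-0.705, 1.465)
t=4.500: state=(0.221, 2.268)
t=5.000: state=(1.410, 2.071)
t=5.500: state=(1.983, 0.283)
t=6.000: state=(1.892, -0.495)
t=6.500: state=(1.559, -0.818)
t=7.000: state=(1.066, -1.180)
t=7.500: state=(0.331, -1.826)
t=8.000: state=(-0.783, -2.506)
t=8.500: state=(-1.801, -1.195)
t=9.000: state=(-1.994, 0.197)
t=9.500: state=(-1.762, 0.660)
t=10.000: state=(-1.358, 0.963)
t=10.500: state=(-0.772, 1.427)
t=10.590: state=(-0.638, 1.546)
largest grid value and its neighbours: y(4.720)=2.48582, y(4.730)=2.48680, y(4.740)=2.48674
parabola through these three points peaks at t≈4.734 with y≈2.48690

max y = 2.487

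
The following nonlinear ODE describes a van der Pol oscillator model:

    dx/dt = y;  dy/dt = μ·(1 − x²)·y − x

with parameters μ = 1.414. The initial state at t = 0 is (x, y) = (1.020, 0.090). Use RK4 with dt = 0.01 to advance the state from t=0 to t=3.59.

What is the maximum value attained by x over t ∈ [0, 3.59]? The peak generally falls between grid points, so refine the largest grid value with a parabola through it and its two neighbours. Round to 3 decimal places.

max x = 1.024

t=0.000: state=(1.020, 0.090)
step 1 (dt=0.01): k1=(0.090, -1.025), k2=(0.085, -1.025), k3=(0.085, -1.025), k4=(0.080, -1.026); state += dt/6·(k1+2k2+2k3+k4)
t=0.010: state=(1.021, 0.080)
t=0.020: state=(1.022, 0.069)
t=0.030: state=(1.022, 0.059)
continuing one RK4 step at a time; state shown every 20 steps (Δt=0.2):
t=0.200: state=(1.018, -0.114)
t=0.400: state=(0.975, -0.315)
t=0.600: state=(0.892, -0.517)
t=0.800: state=(0.766, -0.739)
t=1.000: state=(0.593, -1.007)
t=1.200: state=(0.358, -1.359)
t=1.400: state=(0.042, -1.826)
t=1.600: state=(-0.377, -2.361)
t=1.800: state=(-0.887, -2.653)
t=2.000: state=(-1.387, -2.202)
t=2.200: state=(-1.729, -1.192)
t=2.400: state=(-1.877, -0.356)
t=2.600: state=(-1.898, 0.097)
t=2.800: state=(-1.854, 0.317)
t=3.000: state=(-1.778, 0.433)
t=3.200: state=(-1.683, 0.512)
t=3.400: state=(-1.574, 0.582)
t=3.590: state=(-1.456, 0.655)
largest grid value and its neighbours: x(0.080)=1.02392, x(0.090)=1.02395, x(0.100)=1.02387
parabola through these three points peaks at t≈0.088 with x≈1.02395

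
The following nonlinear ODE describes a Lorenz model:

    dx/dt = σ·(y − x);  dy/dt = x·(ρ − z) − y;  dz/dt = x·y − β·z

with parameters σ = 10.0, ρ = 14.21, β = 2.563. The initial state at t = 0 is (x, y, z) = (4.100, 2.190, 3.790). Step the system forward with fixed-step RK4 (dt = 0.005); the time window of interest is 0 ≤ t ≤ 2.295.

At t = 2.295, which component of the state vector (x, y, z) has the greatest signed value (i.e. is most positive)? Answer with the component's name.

largest component: z

t=0.000: state=(4.100, 2.190, 3.790)
step 1 (dt=0.005): k1=(-19.100, 40.532, -0.735), k2=(-17.609, 39.941, -0.424), k3=(-17.661, 39.978, -0.423), k4=(-16.218, 39.420, -0.121); state += dt/6·(k1+2k2+2k3+k4)
t=0.005: state=(4.012, 2.390, 3.788)
t=0.010: state=(3.937, 2.584, 3.789)
t=0.015: state=(3.876, 2.775, 3.793)
continuing one RK4 step at a time; state shown every 20 steps (Δt=0.1):
t=0.100: state=(4.227, 5.772, 4.341)
t=0.200: state=(6.597, 9.591, 7.076)
t=0.300: state=(9.505, 11.737, 13.505)
t=0.400: state=(9.821, 7.962, 19.505)
t=0.500: state=(6.605, 2.827, 18.917)
t=0.600: state=(3.434, 1.098, 15.397)
t=0.700: state=(1.912, 1.081, 12.143)
t=0.800: state=(1.530, 1.508, 9.583)
t=0.900: state=(1.764, 2.233, 7.681)
t=1.000: state=(2.477, 3.456, 6.471)
t=1.100: state=(3.788, 5.467, 6.239)
t=1.200: state=(5.858, 8.277, 7.793)
t=1.300: state=(8.294, 10.421, 12.113)
t=1.400: state=(9.278, 8.794, 17.294)
t=1.500: state=(7.434, 4.658, 18.410)
t=1.600: state=(4.708, 2.378, 16.009)
t=1.700: state=(3.039, 2.011, 13.080)
t=1.800: state=(2.518, 2.431, 10.640)
t=1.900: state=(2.764, 3.318, 8.889)
t=2.000: state=(3.612, 4.760, 8.007)
t=2.100: state=(5.066, 6.810, 8.424)
t=2.200: state=(6.960, 8.856, 10.777)
t=2.295: state=(8.350, 9.131, 14.489)
compare at T: x=8.350, y=9.131, z=14.489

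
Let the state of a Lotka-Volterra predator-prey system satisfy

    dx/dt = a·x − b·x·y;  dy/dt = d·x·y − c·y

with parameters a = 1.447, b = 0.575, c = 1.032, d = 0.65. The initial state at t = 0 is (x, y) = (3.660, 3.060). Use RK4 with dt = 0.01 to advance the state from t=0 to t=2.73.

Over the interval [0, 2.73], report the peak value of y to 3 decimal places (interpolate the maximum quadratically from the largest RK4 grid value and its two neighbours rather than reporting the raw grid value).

t=0.000: state=(3.660, 3.060)
step 1 (dt=0.01): k1=(-1.144, 4.122), k2=(-1.185, 4.138), k3=(-1.185, 4.138), k4=(-1.227, 4.154); state += dt/6·(k1+2k2+2k3+k4)
t=0.010: state=(3.648, 3.101)
t=0.020: state=(3.635, 3.143)
t=0.030: state=(3.622, 3.185)
continuing one RK4 step at a time; state shown every 10 steps (Δt=0.1):
t=0.100: state=(3.505, 3.485)
t=0.200: state=(3.274, 3.920)
t=0.300: state=(2.984, 4.334)
t=0.400: state=(2.659, 4.696)
t=0.500: state=(2.326, 4.980)
t=0.600: state=(2.007, 5.170)
t=0.700: state=(1.717, 5.262)
t=0.800: state=(1.466, 5.263)
t=0.900: state=(1.254, 5.184)
t=1.000: state=(1.080, 5.043)
t=1.100: state=(0.939, 4.856)
t=1.200: state=(0.826, 4.638)
t=1.300: state=(0.736, 4.401)
t=1.400: state=(0.665, 4.153)
t=1.500: state=(0.610, 3.904)
t=1.600: state=(0.567, 3.659)
t=1.700: state=(0.534, 3.420)
t=1.800: state=(0.511, 3.191)
t=1.900: state=(0.494, 2.974)
t=2.000: state=(0.484, 2.769)
t=2.100: state=(0.480, 2.577)
t=2.200: state=(0.481, 2.398)
t=2.300: state=(0.487, 2.232)
t=2.400: state=(0.497, 2.078)
t=2.500: state=(0.512, 1.937)
t=2.600: state=(0.531, 1.807)
t=2.700: state=(0.555, 1.688)
t=2.730: state=(0.563, 1.655)
largest grid value and its neighbours: y(0.740)=5.27278, y(0.750)=5.27317, y(0.760)=5.27271
parabola through these three points peaks at t≈0.750 with y≈5.27318

max y = 5.273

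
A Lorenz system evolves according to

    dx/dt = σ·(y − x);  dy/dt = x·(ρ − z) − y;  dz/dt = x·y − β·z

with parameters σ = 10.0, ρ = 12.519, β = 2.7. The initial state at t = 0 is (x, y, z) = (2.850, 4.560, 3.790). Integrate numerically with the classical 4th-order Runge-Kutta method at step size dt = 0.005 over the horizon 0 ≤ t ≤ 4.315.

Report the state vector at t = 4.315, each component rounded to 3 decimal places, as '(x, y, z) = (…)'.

(x, y, z) = (5.502, 5.032, 12.273)

t=0.000: state=(2.850, 4.560, 3.790)
step 1 (dt=0.005): k1=(17.100, 20.318, 2.763), k2=(17.180, 20.620, 3.086), k3=(17.186, 20.619, 3.087), k4=(17.272, 20.919, 3.416); state += dt/6·(k1+2k2+2k3+k4)
t=0.005: state=(2.936, 4.663, 3.805)
t=0.010: state=(3.023, 4.769, 3.824)
t=0.015: state=(3.111, 4.878, 3.846)
continuing one RK4 step at a time; state shown every 40 steps (Δt=0.2):
t=0.200: state=(7.346, 9.895, 8.417)
t=0.400: state=(8.295, 5.984, 17.059)
t=0.600: state=(3.317, 1.783, 12.661)
t=0.800: state=(2.266, 2.473, 8.136)
t=1.000: state=(3.691, 4.918, 6.402)
t=1.200: state=(6.943, 8.611, 9.730)
t=1.400: state=(7.530, 6.142, 15.275)
t=1.600: state=(4.212, 3.035, 12.545)
t=1.800: state=(3.424, 3.692, 9.066)
t=2.000: state=(4.910, 6.048, 8.407)
t=2.200: state=(7.095, 7.715, 11.883)
t=2.400: state=(6.302, 5.141, 13.961)
t=2.600: state=(4.360, 3.853, 11.478)
t=2.800: state=(4.396, 4.869, 9.479)
t=3.000: state=(5.852, 6.668, 10.217)
t=3.200: state=(6.682, 6.501, 12.806)
t=3.400: state=(5.472, 4.744, 12.673)
t=3.600: state=(4.637, 4.594, 10.803)
t=3.800: state=(5.192, 5.709, 10.160)
t=4.000: state=(6.191, 6.506, 11.515)
t=4.200: state=(6.046, 5.632, 12.624)
t=4.315: state=(5.502, 5.032, 12.273)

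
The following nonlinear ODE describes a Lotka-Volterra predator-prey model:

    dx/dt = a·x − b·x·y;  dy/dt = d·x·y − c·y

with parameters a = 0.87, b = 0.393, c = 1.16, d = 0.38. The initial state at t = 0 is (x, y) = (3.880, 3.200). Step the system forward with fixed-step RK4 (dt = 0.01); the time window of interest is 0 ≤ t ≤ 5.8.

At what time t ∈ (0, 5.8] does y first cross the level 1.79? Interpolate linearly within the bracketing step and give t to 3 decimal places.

t=0.000: state=(3.880, 3.200)
step 1 (dt=0.01): k1=(-1.504, 1.006), k2=(-1.509, 0.999), k3=(-1.509, 0.998), k4=(-1.513, 0.991); state += dt/6·(k1+2k2+2k3+k4)
t=0.010: state=(3.865, 3.210)
t=0.020: state=(3.850, 3.220)
t=0.030: state=(3.834, 3.229)
continuing one RK4 step at a time; state shown every 20 steps (Δt=0.2):
t=0.200: state=(3.565, 3.368)
t=0.400: state=(3.243, 3.459)
t=0.600: state=(2.938, 3.468)
t=0.800: state=(2.668, 3.402)
t=1.000: state=(2.441, 3.275)
t=1.200: state=(2.261, 3.104)
t=1.400: state=(2.124, 2.906)
t=1.600: state=(2.028, 2.698)
t=1.800: state=(1.968, 2.490)
t=2.000: state=(1.941, 2.290)
t=2.200: state=(1.944, 2.104)
t=2.400: state=(1.974, 1.936)
t=2.590: state=(2.027, 1.794)
next step: t=2.600: state=(2.030, 1.787) — y has crossed 1.79
linear interpolation between t=2.590 (1.79427) and t=2.600 (1.78729) → t≈2.596

t = 2.596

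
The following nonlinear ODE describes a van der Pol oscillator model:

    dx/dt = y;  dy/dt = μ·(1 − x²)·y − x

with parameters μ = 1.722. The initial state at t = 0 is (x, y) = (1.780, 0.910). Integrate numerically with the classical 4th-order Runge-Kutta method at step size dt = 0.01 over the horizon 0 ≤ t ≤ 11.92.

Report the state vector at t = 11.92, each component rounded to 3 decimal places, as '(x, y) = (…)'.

(x, y) = (-1.687, 0.467)

t=0.000: state=(1.780, 0.910)
step 1 (dt=0.01): k1=(0.910, -5.178), k2=(0.884, -5.110), k3=(0.884, -5.111), k4=(0.859, -5.043); state += dt/6·(k1+2k2+2k3+k4)
t=0.010: state=(1.789, 0.859)
t=0.020: state=(1.797, 0.809)
t=0.030: state=(1.805, 0.761)
continuing one RK4 step at a time; state shown every 50 steps (Δt=0.5):
t=0.500: state=(1.845, -0.275)
t=1.000: state=(1.651, -0.466)
t=1.500: state=(1.382, -0.622)
t=2.000: state=(1.003, -0.942)
t=2.500: state=(0.343, -1.877)
t=3.000: state=(-1.066, -3.443)
t=3.500: state=(-2.002, -0.303)
t=4.000: state=(-1.931, 0.342)
t=4.500: state=(-1.731, 0.448)
t=5.000: state=(-1.480, 0.568)
t=5.500: state=(-1.144, 0.807)
t=6.000: state=(-0.610, 1.449)
t=6.500: state=(0.515, 3.240)
t=7.000: state=(1.893, 1.144)
t=7.500: state=(1.981, -0.269)
t=8.000: state=(1.801, -0.418)
t=8.500: state=(1.568, -0.522)
t=9.000: state=(1.266, -0.707)
t=9.500: state=(0.819, -1.157)
t=10.000: state=(-0.045, -2.552)
t=10.500: state=(-1.605, -2.455)
t=11.000: state=(-2.014, 0.112)
t=11.500: state=(-1.867, 0.387)
t=11.920: state=(-1.687, 0.467)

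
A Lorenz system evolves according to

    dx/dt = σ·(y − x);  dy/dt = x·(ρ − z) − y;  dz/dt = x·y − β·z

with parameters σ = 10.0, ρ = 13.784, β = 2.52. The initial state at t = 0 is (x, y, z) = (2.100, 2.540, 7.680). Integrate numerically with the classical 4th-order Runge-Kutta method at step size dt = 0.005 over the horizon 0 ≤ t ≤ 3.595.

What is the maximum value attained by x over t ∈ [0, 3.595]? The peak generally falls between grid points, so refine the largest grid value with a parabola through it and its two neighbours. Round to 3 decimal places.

max x = 8.832

t=0.000: state=(2.100, 2.540, 7.680)
step 1 (dt=0.005): k1=(4.400, 10.278, -14.020), k2=(4.547, 10.394, -13.849), k3=(4.546, 10.395, -13.849), k4=(4.692, 10.512, -13.677); state += dt/6·(k1+2k2+2k3+k4)
t=0.005: state=(2.123, 2.592, 7.611)
t=0.010: state=(2.147, 2.645, 7.543)
t=0.015: state=(2.173, 2.700, 7.477)
continuing one RK4 step at a time; state shown every 40 steps (Δt=0.2):
t=0.200: state=(4.171, 5.856, 6.677)
t=0.400: state=(8.229, 9.825, 12.650)
t=0.600: state=(6.878, 4.413, 17.331)
t=0.800: state=(3.152, 2.308, 12.544)
t=1.000: state=(3.045, 3.627, 8.868)
t=1.200: state=(5.282, 6.883, 8.822)
t=1.400: state=(7.999, 8.367, 14.427)
t=1.600: state=(5.843, 4.082, 15.677)
t=1.800: state=(3.621, 3.286, 11.794)
t=2.000: state=(4.190, 5.008, 9.532)
t=2.200: state=(6.450, 7.633, 11.297)
t=2.400: state=(7.190, 6.486, 15.251)
t=2.600: state=(4.954, 3.969, 13.907)
t=2.800: state=(4.162, 4.336, 11.107)
t=3.000: state=(5.349, 6.251, 10.646)
t=3.200: state=(6.881, 7.191, 13.378)
t=3.400: state=(6.073, 5.188, 14.579)
t=3.595: state=(4.694, 4.351, 12.599)
largest grid value and its neighbours: x(0.465)=8.82856, x(0.470)=8.83185, x(0.475)=8.82837
parabola through these three points peaks at t≈0.470 with x≈8.83185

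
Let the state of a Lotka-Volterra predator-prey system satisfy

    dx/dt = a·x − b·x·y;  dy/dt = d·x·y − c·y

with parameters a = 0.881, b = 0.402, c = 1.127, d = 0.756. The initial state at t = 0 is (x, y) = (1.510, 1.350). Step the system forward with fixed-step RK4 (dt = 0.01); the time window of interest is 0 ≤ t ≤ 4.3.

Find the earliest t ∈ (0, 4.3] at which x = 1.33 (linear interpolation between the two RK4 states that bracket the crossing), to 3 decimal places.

t = 3.148

t=0.000: state=(1.510, 1.350)
step 1 (dt=0.01): k1=(0.511, 0.020), k2=(0.512, 0.022), k3=(0.512, 0.022), k4=(0.512, 0.025); state += dt/6·(k1+2k2+2k3+k4)
t=0.010: state=(1.515, 1.350)
t=0.020: state=(1.520, 1.350)
t=0.030: state=(1.525, 1.351)
continuing one RK4 step at a time; state shown every 20 steps (Δt=0.2):
t=0.200: state=(1.615, 1.365)
t=0.400: state=(1.724, 1.402)
t=0.600: state=(1.832, 1.464)
t=0.800: state=(1.936, 1.554)
t=1.000: state=(2.029, 1.674)
t=1.200: state=(2.102, 1.827)
t=1.400: state=(2.149, 2.012)
t=1.600: state=(2.162, 2.226)
t=1.800: state=(2.136, 2.460)
t=2.000: state=(2.071, 2.700)
t=2.200: state=(1.969, 2.926)
t=2.400: state=(1.842, 3.116)
t=2.600: state=(1.700, 3.251)
t=2.800: state=(1.556, 3.319)
t=3.000: state=(1.421, 3.317)
t=3.140: state=(1.335, 3.278)
next step: t=3.150: state=(1.329, 3.274) — x has crossed 1.33
linear interpolation between t=3.140 (1.33468) and t=3.150 (1.32887) → t≈3.148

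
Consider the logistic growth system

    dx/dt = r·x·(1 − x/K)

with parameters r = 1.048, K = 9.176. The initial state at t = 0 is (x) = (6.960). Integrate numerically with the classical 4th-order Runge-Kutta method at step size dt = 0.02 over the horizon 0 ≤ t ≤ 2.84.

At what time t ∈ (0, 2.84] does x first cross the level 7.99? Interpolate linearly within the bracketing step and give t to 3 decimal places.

t = 0.728

t=0.000: state=(6.960)
step 1 (dt=0.02): k1=(1.762), k2=(1.752), k3=(1.752), k4=(1.742); state += dt/6·(k1+2k2+2k3+k4)
t=0.020: state=(6.995)
t=0.040: state=(7.030)
t=0.060: state=(7.064)
continuing one RK4 step at a time; state shown every 5 steps (Δt=0.1):
t=0.100: state=(7.131)
t=0.200: state=(7.293)
t=0.300: state=(7.445)
t=0.400: state=(7.587)
t=0.500: state=(7.720)
t=0.600: state=(7.844)
t=0.700: state=(7.959)
t=0.720: state=(7.981)
next step: t=0.740: state=(8.003) — x has crossed 7.99
linear interpolation between t=0.720 (7.98112) and t=0.740 (8.00274) → t≈0.728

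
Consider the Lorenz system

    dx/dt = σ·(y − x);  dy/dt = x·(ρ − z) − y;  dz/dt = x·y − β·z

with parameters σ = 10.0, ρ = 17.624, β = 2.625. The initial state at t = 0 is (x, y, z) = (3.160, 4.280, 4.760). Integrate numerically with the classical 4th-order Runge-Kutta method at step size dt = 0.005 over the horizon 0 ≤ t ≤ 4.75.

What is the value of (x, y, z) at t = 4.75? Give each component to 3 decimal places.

t=0.000: state=(3.160, 4.280, 4.760)
step 1 (dt=0.005): k1=(11.200, 36.370, 1.030), k2=(11.829, 36.631, 1.433), k3=(11.820, 36.648, 1.439), k4=(12.441, 36.924, 1.854); state += dt/6·(k1+2k2+2k3+k4)
t=0.005: state=(3.219, 4.463, 4.767)
t=0.010: state=(3.284, 4.649, 4.779)
t=0.015: state=(3.356, 4.839, 4.795)
continuing one RK4 step at a time; state shown every 40 steps (Δt=0.2):
t=0.200: state=(9.517, 13.946, 12.441)
t=0.400: state=(8.578, 2.964, 24.861)
t=0.600: state=(1.185, -0.136, 15.086)
t=0.800: state=(0.368, 0.420, 8.934)
t=1.000: state=(0.919, 1.482, 5.373)
t=1.200: state=(3.462, 5.847, 4.369)
t=1.400: state=(11.257, 15.024, 16.616)
t=1.600: state=(6.324, 0.670, 23.191)
t=1.800: state=(0.474, -0.372, 13.622)
t=2.000: state=(-0.173, -0.309, 8.057)
t=2.200: state=(-0.617, -1.016, 4.805)
t=2.400: state=(-2.450, -4.212, 3.431)
t=2.600: state=(-9.448, -14.436, 11.208)
t=2.800: state=(-8.896, -2.592, 25.738)
t=3.000: state=(-0.629, 0.856, 15.281)
t=3.200: state=(0.651, 1.020, 9.071)
t=3.400: state=(1.984, 3.185, 5.777)
t=3.600: state=(6.876, 10.855, 8.284)
t=3.800: state=(11.251, 8.159, 25.124)
t=4.000: state=(2.579, 0.045, 17.688)
t=4.200: state=(0.743, 0.736, 10.517)
t=4.400: state=(1.529, 2.379, 6.474)
t=4.600: state=(5.169, 8.358, 6.561)
t=4.750: state=(10.974, 14.113, 17.164)

(x, y, z) = (10.974, 14.113, 17.164)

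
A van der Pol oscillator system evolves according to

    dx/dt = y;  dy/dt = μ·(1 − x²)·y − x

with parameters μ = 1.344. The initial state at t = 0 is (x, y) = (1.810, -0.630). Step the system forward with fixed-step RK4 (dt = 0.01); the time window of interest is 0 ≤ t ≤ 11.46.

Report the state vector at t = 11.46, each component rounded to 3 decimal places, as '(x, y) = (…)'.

t=0.000: state=(1.810, -0.630)
step 1 (dt=0.01): k1=(-0.630, 0.117), k2=(-0.629, 0.109), k3=(-0.629, 0.109), k4=(-0.629, 0.101); state += dt/6·(k1+2k2+2k3+k4)
t=0.010: state=(1.804, -0.629)
t=0.020: state=(1.797, -0.628)
t=0.030: state=(1.791, -0.627)
continuing one RK4 step at a time; state shown every 50 steps (Δt=0.5):
t=0.500: state=(1.486, -0.704)
t=1.000: state=(1.073, -0.989)
t=1.500: state=(0.424, -1.731)
t=2.000: state=(-0.790, -3.046)
t=2.500: state=(-1.917, -0.900)
t=3.000: state=(-1.973, 0.308)
t=3.500: state=(-1.757, 0.522)
t=4.000: state=(-1.457, 0.688)
t=4.500: state=(-1.045, 1.000)
t=5.000: state=(-0.381, 1.778)
t=5.500: state=(0.857, 3.046)
t=6.000: state=(1.932, 0.792)
t=6.500: state=(1.964, -0.324)
t=7.000: state=(1.743, -0.529)
t=7.500: state=(1.439, -0.699)
t=8.000: state=(1.018, -1.024)
t=8.500: state=(0.335, -1.842)
t=9.000: state=(-0.936, -3.043)
t=9.500: state=(-1.951, -0.671)
t=10.000: state=(-1.955, 0.342)
t=10.500: state=(-1.729, 0.537)
t=11.000: state=(-1.420, 0.711)
t=11.460: state=(-1.033, 1.011)

(x, y) = (-1.033, 1.011)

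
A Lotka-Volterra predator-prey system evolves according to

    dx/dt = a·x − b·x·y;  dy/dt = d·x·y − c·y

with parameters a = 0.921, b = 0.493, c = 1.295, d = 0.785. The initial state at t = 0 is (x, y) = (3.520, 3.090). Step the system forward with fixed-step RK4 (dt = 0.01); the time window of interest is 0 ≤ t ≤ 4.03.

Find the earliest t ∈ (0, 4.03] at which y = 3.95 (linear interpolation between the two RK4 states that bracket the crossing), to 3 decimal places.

t = 0.192

t=0.000: state=(3.520, 3.090)
step 1 (dt=0.01): k1=(-2.120, 4.537), k2=(-2.153, 4.544), k3=(-2.153, 4.544), k4=(-2.186, 4.550); state += dt/6·(k1+2k2+2k3+k4)
t=0.010: state=(3.498, 3.135)
t=0.020: state=(3.476, 3.181)
t=0.030: state=(3.453, 3.227)
t=0.190: state=(3.015, 3.942)
next step: t=0.200: state=(2.984, 3.984) — y has crossed 3.95
linear interpolation between t=0.190 (3.94232) and t=0.200 (3.98432) → t≈0.192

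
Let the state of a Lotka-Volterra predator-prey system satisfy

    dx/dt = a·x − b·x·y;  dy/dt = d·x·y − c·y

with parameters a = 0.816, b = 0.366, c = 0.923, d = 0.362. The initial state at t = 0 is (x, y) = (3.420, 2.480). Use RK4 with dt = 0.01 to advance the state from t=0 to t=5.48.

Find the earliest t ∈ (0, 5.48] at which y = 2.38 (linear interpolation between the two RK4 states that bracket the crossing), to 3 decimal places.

t=0.000: state=(3.420, 2.480)
step 1 (dt=0.01): k1=(-0.314, 0.781), k2=(-0.318, 0.781), k3=(-0.318, 0.781), k4=(-0.323, 0.781); state += dt/6·(k1+2k2+2k3+k4)
t=0.010: state=(3.417, 2.488)
t=0.020: state=(3.414, 2.496)
t=0.030: state=(3.410, 2.503)
continuing one RK4 step at a time; state shown every 20 steps (Δt=0.2):
t=0.200: state=(3.339, 2.634)
t=0.400: state=(3.224, 2.778)
t=0.600: state=(3.083, 2.902)
t=0.800: state=(2.924, 3.000)
t=1.000: state=(2.756, 3.063)
t=1.200: state=(2.590, 3.091)
t=1.400: state=(2.432, 3.082)
t=1.600: state=(2.288, 3.039)
t=1.800: state=(2.162, 2.968)
t=2.000: state=(2.055, 2.875)
t=2.200: state=(1.968, 2.764)
t=2.400: state=(1.900, 2.644)
t=2.600: state=(1.852, 2.517)
t=2.800: state=(1.822, 2.391)
t=2.810: state=(1.821, 2.384)
next step: t=2.820: state=(1.820, 2.378) — y has crossed 2.38
linear interpolation between t=2.810 (2.38427) and t=2.820 (2.37798) → t≈2.817

t = 2.817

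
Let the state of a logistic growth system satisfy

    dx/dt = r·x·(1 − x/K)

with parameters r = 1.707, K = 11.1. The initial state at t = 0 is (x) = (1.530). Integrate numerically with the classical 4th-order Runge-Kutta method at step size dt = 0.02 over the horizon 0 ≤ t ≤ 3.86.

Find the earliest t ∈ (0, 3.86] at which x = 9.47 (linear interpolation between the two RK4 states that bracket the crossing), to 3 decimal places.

t=0.000: state=(1.530)
step 1 (dt=0.02): k1=(2.252), k2=(2.279), k3=(2.280), k4=(2.308); state += dt/6·(k1+2k2+2k3+k4)
t=0.020: state=(1.576)
t=0.040: state=(1.622)
t=0.060: state=(1.670)
continuing one RK4 step at a time; state shown every 10 steps (Δt=0.2):
t=0.200: state=(2.038)
t=0.400: state=(2.668)
t=0.600: state=(3.420)
t=0.800: state=(4.275)
t=1.000: state=(5.200)
t=1.200: state=(6.144)
t=1.400: state=(7.055)
t=1.600: state=(7.887)
t=1.800: state=(8.607)
t=2.000: state=(9.205)
t=2.100: state=(9.459)
next step: t=2.120: state=(9.506) — x has crossed 9.47
linear interpolation between t=2.100 (9.45854) and t=2.120 (9.50572) → t≈2.105

t = 2.105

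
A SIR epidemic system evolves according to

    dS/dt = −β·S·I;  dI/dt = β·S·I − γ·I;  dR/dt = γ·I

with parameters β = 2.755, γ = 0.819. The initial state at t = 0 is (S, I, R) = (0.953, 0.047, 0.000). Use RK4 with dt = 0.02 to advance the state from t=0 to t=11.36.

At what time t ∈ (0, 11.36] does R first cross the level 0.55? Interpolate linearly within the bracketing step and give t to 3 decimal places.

t = 2.741

t=0.000: state=(0.953, 0.047, 0.000)
step 1 (dt=0.02): k1=(-0.123, 0.085, 0.038), k2=(-0.125, 0.086, 0.039), k3=(-0.125, 0.086, 0.039), k4=(-0.128, 0.088, 0.040); state += dt/6·(k1+2k2+2k3+k4)
t=0.020: state=(0.950, 0.049, 0.001)
t=0.040: state=(0.948, 0.051, 0.002)
t=0.060: state=(0.945, 0.052, 0.002)
continuing one RK4 step at a time; state shown every 25 steps (Δt=0.5):
t=0.500: state=(0.860, 0.110, 0.031)
t=1.000: state=(0.691, 0.214, 0.096)
t=1.500: state=(0.477, 0.317, 0.206)
t=2.000: state=(0.297, 0.356, 0.346)
t=2.500: state=(0.185, 0.327, 0.488)
t=2.740: state=(0.150, 0.300, 0.550)
next step: t=2.760: state=(0.147, 0.298, 0.555) — R has crossed 0.55
linear interpolation between t=2.740 (0.54982) and t=2.760 (0.55472) → t≈2.741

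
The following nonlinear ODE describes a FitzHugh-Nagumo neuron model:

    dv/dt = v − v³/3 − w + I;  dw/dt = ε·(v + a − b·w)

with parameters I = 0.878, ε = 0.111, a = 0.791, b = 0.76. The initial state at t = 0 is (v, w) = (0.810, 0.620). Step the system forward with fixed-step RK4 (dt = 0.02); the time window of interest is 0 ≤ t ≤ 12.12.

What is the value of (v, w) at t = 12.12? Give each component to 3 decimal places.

t=0.000: state=(0.810, 0.620)
step 1 (dt=0.02): k1=(0.891, 0.125), k2=(0.893, 0.126), k3=(0.893, 0.126), k4=(0.894, 0.127); state += dt/6·(k1+2k2+2k3+k4)
t=0.020: state=(0.828, 0.623)
t=0.040: state=(0.846, 0.625)
t=0.060: state=(0.864, 0.628)
continuing one RK4 step at a time; state shown every 25 steps (Δt=0.5):
t=0.500: state=(1.246, 0.694)
t=1.000: state=(1.547, 0.785)
t=1.500: state=(1.669, 0.883)
t=2.000: state=(1.688, 0.981)
t=2.500: state=(1.664, 1.075)
t=3.000: state=(1.624, 1.163)
t=3.500: state=(1.577, 1.245)
t=4.000: state=(1.527, 1.321)
t=4.500: state=(1.475, 1.391)
t=5.000: state=(1.420, 1.455)
t=5.500: state=(1.363, 1.514)
t=6.000: state=(1.303, 1.567)
t=6.500: state=(1.240, 1.614)
t=7.000: state=(1.171, 1.656)
t=7.500: state=(1.097, 1.692)
t=8.000: state=(1.013, 1.722)
t=8.500: state=(0.917, 1.747)
t=9.000: state=(0.802, 1.764)
t=9.500: state=(0.656, 1.774)
t=10.000: state=(0.458, 1.775)
t=10.500: state=(0.166, 1.762)
t=11.000: state=(-0.290, 1.729)
t=11.500: state=(-0.957, 1.668)
t=12.000: state=(-1.592, 1.571)
t=12.120: state=(-1.693, 1.544)

(v, w) = (-1.693, 1.544)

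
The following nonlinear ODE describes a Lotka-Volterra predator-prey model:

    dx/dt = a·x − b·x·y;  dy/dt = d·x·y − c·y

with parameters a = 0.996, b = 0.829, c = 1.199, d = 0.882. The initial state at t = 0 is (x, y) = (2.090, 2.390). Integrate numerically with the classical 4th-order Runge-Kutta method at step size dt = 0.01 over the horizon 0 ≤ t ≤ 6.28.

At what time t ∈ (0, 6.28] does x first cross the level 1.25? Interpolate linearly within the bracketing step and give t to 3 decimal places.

t = 0.443

t=0.000: state=(2.090, 2.390)
step 1 (dt=0.01): k1=(-2.059, 1.540), k2=(-2.062, 1.523), k3=(-2.062, 1.523), k4=(-2.065, 1.506); state += dt/6·(k1+2k2+2k3+k4)
t=0.010: state=(2.069, 2.405)
t=0.020: state=(2.049, 2.420)
t=0.030: state=(2.028, 2.435)
continuing one RK4 step at a time; state shown every 25 steps (Δt=0.25):
t=0.250: state=(1.583, 2.653)
t=0.440: state=(1.254, 2.677)
next step: t=0.450: state=(1.239, 2.674) — x has crossed 1.25
linear interpolation between t=0.440 (1.25444) and t=0.450 (1.23920) → t≈0.443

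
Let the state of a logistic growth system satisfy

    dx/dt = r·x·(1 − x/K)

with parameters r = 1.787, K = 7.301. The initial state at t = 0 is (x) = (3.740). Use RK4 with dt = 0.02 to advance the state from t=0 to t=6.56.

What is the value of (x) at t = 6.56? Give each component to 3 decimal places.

t=0.000: state=(3.740)
step 1 (dt=0.02): k1=(3.260), k2=(3.258), k3=(3.258), k4=(3.256); state += dt/6·(k1+2k2+2k3+k4)
t=0.020: state=(3.805)
t=0.040: state=(3.870)
t=0.060: state=(3.935)
continuing one RK4 step at a time; state shown every 25 steps (Δt=0.5):
t=0.500: state=(5.254)
t=1.000: state=(6.297)
t=1.500: state=(6.854)
t=2.000: state=(7.111)
t=2.500: state=(7.222)
t=3.000: state=(7.268)
t=3.500: state=(7.288)
t=4.000: state=(7.296)
t=4.500: state=(7.299)
t=5.000: state=(7.300)
t=5.500: state=(7.301)
t=6.000: state=(7.301)
t=6.500: state=(7.301)
t=6.560: state=(7.301)

(x) = (7.301)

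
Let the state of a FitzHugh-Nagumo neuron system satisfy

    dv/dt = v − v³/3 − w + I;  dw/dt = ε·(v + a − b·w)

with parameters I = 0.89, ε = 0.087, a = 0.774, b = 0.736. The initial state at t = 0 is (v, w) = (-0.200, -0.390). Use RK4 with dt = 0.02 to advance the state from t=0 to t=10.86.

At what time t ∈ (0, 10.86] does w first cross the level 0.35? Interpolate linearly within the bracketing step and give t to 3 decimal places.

t=0.000: state=(-0.200, -0.390)
step 1 (dt=0.02): k1=(1.083, 0.075), k2=(1.092, 0.076), k3=(1.092, 0.076), k4=(1.102, 0.077); state += dt/6·(k1+2k2+2k3+k4)
t=0.020: state=(-0.178, -0.388)
t=0.040: state=(-0.156, -0.387)
t=0.060: state=(-0.133, -0.385)
continuing one RK4 step at a time; state shown every 25 steps (Δt=0.5):
t=0.500: state=(0.484, -0.339)
t=1.000: state=(1.379, -0.256)
t=1.500: state=(1.931, -0.142)
t=2.000: state=(2.058, -0.018)
t=2.500: state=(2.054, 0.104)
t=3.000: state=(2.023, 0.221)
t=3.500: state=(1.988, 0.333)
t=3.560: state=(1.983, 0.346)
next step: t=3.580: state=(1.982, 0.351) — w has crossed 0.35
linear interpolation between t=3.560 (0.34650) and t=3.580 (0.35085) → t≈3.576

t = 3.576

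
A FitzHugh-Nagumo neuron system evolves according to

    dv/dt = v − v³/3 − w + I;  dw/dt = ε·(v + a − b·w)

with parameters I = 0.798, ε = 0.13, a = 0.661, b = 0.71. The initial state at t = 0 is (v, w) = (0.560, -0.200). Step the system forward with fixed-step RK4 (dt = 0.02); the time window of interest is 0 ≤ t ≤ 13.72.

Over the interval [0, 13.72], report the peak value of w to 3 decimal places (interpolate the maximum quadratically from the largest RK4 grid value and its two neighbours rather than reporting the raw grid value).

max w = 1.720

t=0.000: state=(0.560, -0.200)
step 1 (dt=0.02): k1=(1.499, 0.177), k2=(1.508, 0.179), k3=(1.508, 0.179), k4=(1.516, 0.181); state += dt/6·(k1+2k2+2k3+k4)
t=0.020: state=(0.590, -0.196)
t=0.040: state=(0.621, -0.193)
t=0.060: state=(0.651, -0.189)
continuing one RK4 step at a time; state shown every 25 steps (Δt=0.5):
t=0.500: state=(1.340, -0.088)
t=1.000: state=(1.829, 0.061)
t=1.500: state=(1.951, 0.222)
t=2.000: state=(1.939, 0.377)
t=2.500: state=(1.895, 0.524)
t=3.000: state=(1.843, 0.661)
t=3.500: state=(1.789, 0.789)
t=4.000: state=(1.733, 0.907)
t=4.500: state=(1.677, 1.016)
t=5.000: state=(1.620, 1.117)
t=5.500: state=(1.561, 1.210)
t=6.000: state=(1.501, 1.295)
t=6.500: state=(1.438, 1.372)
t=7.000: state=(1.373, 1.441)
t=7.500: state=(1.305, 1.503)
t=8.000: state=(1.232, 1.558)
t=8.500: state=(1.153, 1.605)
t=9.000: state=(1.066, 1.645)
t=9.500: state=(0.966, 1.678)
t=10.000: state=(0.849, 1.702)
t=10.500: state=(0.703, 1.717)
t=11.000: state=(0.509, 1.720)
t=11.500: state=(0.229, 1.708)
t=12.000: state=(-0.204, 1.675)
t=12.500: state=(-0.852, 1.609)
t=13.000: state=(-1.521, 1.502)
t=13.500: state=(-1.848, 1.367)
t=13.720: state=(-1.895, 1.305)
largest grid value and its neighbours: w(10.860)=1.72028, w(10.880)=1.72029, w(10.900)=1.72028
parabola through these three points peaks at t≈10.883 with w≈1.72029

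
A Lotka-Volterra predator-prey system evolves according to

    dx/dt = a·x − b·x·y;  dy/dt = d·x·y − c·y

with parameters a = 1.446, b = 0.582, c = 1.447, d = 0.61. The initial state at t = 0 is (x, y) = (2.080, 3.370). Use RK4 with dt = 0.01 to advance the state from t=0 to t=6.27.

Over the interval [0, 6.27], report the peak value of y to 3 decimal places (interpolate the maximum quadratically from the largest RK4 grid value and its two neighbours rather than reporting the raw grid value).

max y = 3.446

t=0.000: state=(2.080, 3.370)
step 1 (dt=0.01): k1=(-1.072, -0.601), k2=(-1.066, -0.611), k3=(-1.065, -0.611), k4=(-1.059, -0.621); state += dt/6·(k1+2k2+2k3+k4)
t=0.010: state=(2.069, 3.364)
t=0.020: state=(2.059, 3.358)
t=0.030: state=(2.048, 3.351)
continuing one RK4 step at a time; state shown every 25 steps (Δt=0.25):
t=0.250: state=(1.854, 3.165)
t=0.500: state=(1.712, 2.890)
t=0.750: state=(1.649, 2.598)
t=1.000: state=(1.655, 2.326)
t=1.250: state=(1.723, 2.094)
t=1.500: state=(1.849, 1.914)
t=1.750: state=(2.029, 1.791)
t=2.000: state=(2.257, 1.728)
t=2.250: state=(2.521, 1.732)
t=2.500: state=(2.799, 1.810)
t=2.750: state=(3.055, 1.971)
t=3.000: state=(3.237, 2.220)
t=3.250: state=(3.287, 2.548)
t=3.500: state=(3.172, 2.910)
t=3.750: state=(2.910, 3.228)
t=4.000: state=(2.572, 3.416)
t=4.250: state=(2.238, 3.431)
t=4.500: state=(1.967, 3.290)
t=4.750: state=(1.780, 3.046)
t=5.000: state=(1.675, 2.758)
t=5.250: state=(1.644, 2.471)
t=5.500: state=(1.679, 2.215)
t=5.750: state=(1.773, 2.006)
t=6.000: state=(1.924, 1.851)
t=6.250: state=(2.126, 1.755)
t=6.270: state=(2.145, 1.749)
largest grid value and its neighbours: y(4.140)=3.44584, y(4.150)=3.44586, y(4.160)=3.44561
parabola through these three points peaks at t≈4.146 with y≈3.44589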